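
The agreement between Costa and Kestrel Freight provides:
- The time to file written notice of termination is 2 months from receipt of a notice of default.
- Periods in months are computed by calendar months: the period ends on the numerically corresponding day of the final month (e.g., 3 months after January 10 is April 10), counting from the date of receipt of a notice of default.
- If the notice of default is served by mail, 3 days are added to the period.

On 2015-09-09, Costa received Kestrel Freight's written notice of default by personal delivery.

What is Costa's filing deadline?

November 9, 2015

2 months after 2015-09-09 is November 9, 2015.
Service was not by mail, so no mail extension applies.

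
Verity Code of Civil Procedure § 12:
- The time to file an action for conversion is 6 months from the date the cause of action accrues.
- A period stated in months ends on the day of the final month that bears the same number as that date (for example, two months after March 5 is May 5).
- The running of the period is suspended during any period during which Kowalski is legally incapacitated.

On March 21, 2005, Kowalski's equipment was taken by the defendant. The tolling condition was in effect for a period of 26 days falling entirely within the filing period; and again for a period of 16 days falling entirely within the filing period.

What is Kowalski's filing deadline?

6 months after March 21, 2005 is September 21, 2005.
Tolling adds 26 days: September 21, 2005 + 26 days = October 17, 2005.
Tolling adds 16 days: October 17, 2005 + 16 days = November 2, 2005.

November 2, 2005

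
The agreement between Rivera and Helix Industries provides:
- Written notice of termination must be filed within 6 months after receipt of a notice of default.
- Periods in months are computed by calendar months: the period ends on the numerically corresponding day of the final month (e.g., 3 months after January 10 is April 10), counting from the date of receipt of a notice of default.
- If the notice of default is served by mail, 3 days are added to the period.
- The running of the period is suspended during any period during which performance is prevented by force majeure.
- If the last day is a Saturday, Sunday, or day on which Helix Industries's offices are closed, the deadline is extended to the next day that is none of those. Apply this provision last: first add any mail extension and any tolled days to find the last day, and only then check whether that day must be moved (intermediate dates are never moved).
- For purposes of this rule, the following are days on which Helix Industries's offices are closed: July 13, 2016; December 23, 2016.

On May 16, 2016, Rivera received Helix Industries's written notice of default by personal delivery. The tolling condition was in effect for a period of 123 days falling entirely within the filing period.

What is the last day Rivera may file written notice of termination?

March 20, 2017

6 months after May 16, 2016 is November 16, 2016.
Service was not by mail, so no mail extension applies.
Tolling adds 123 days: November 16, 2016 + 123 days = March 19, 2017.
March 19, 2017 is Sunday. The next qualifying day is March 20, 2017.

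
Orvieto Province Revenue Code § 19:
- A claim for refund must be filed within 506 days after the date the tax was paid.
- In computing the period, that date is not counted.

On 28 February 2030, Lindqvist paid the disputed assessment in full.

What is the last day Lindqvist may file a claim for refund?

July 19, 2031

506 days after 28 February 2030 is July 19, 2031.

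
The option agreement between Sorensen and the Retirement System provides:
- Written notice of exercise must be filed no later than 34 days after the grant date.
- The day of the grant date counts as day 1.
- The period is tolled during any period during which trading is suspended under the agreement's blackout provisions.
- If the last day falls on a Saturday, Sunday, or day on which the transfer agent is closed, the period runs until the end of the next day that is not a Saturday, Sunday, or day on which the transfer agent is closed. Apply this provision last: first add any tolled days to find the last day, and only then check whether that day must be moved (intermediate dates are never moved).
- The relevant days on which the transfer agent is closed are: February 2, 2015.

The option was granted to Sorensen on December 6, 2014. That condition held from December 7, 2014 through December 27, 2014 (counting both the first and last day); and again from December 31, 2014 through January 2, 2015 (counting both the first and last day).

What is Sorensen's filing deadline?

Counting December 6, 2014 as day 1, day 34 is January 8, 2015.
From December 7, 2014 through December 27, 2014 inclusive is 21 days; tolling adds 21 days: January 8, 2015 + 21 days = January 29, 2015.
From December 31, 2014 through January 2, 2015 inclusive is 3 days; tolling adds 3 days: January 29, 2015 + 3 days = February 1, 2015.
February 1, 2015 is Sunday; February 2, 2015 is a listed holiday. The next qualifying day is February 3, 2015.

February 3, 2015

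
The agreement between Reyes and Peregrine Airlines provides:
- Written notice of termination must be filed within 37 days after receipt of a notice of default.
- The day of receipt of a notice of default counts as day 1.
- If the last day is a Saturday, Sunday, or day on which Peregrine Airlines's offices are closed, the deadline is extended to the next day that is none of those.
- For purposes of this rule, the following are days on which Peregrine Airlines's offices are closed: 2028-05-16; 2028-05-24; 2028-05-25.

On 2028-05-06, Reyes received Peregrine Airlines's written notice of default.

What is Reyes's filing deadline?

June 12, 2028

Counting 2028-05-06 as day 1, day 37 is June 11, 2028.
June 11, 2028 is Sunday. The next qualifying day is June 12, 2028.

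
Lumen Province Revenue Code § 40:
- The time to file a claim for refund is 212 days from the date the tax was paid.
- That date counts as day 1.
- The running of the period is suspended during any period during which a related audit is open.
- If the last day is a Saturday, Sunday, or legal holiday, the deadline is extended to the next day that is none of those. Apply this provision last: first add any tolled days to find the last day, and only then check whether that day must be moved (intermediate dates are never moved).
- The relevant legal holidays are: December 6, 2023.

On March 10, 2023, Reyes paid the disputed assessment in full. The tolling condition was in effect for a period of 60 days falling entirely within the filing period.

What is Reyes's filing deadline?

Counting March 10, 2023 as day 1, day 212 is October 7, 2023.
Tolling adds 60 days: October 7, 2023 + 60 days = December 6, 2023.
December 6, 2023 is a listed holiday. The next qualifying day is December 7, 2023.

December 7, 2023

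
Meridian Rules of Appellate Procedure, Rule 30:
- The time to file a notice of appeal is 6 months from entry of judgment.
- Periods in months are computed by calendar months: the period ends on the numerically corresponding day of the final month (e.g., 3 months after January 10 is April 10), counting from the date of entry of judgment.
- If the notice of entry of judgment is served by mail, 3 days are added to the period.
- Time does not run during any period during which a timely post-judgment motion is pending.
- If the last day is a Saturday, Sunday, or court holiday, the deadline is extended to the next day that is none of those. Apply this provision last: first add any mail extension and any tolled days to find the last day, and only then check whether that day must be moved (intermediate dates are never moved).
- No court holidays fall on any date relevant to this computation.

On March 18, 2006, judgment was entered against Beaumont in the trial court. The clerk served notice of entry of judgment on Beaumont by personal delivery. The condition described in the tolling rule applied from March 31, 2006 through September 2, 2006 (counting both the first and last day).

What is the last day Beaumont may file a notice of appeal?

6 months after March 18, 2006 is September 18, 2006.
Service was not by mail, so no mail extension applies.
From March 31, 2006 through September 2, 2006 inclusive is 156 days; tolling adds 156 days: September 18, 2006 + 156 days = February 21, 2007.
February 21, 2007 is a Wednesday and not a court holiday, so no extension applies.

February 21, 2007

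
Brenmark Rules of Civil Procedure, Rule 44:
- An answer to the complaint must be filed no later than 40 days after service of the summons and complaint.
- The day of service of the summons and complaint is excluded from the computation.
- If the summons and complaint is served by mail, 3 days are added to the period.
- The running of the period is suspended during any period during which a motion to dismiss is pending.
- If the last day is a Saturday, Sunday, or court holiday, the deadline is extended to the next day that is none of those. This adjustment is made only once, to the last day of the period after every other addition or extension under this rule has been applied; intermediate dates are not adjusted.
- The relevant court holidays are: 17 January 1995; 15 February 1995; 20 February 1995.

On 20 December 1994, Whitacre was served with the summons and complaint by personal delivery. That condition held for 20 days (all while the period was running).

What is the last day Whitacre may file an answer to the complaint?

February 21, 1995

40 days after 20 December 1994 is January 29, 1995.
Service was not by mail, so no mail extension applies.
Tolling adds 20 days: January 29, 1995 + 20 days = February 18, 1995.
February 18, 1995 is Saturday; February 19, 1995 is Sunday; February 20, 1995 is a listed holiday. The next qualifying day is February 21, 1995.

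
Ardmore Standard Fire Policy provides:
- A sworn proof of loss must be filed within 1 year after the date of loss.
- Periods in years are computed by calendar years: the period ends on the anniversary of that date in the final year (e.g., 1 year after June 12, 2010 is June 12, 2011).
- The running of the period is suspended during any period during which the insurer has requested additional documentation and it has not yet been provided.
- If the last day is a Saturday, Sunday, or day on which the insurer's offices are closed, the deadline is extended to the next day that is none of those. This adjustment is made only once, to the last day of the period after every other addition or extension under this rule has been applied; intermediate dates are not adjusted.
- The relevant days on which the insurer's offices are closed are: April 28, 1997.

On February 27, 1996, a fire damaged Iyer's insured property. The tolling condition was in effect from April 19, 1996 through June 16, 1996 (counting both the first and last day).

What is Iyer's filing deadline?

1 year after February 27, 1996 is February 27, 1997.
From April 19, 1996 through June 16, 1996 inclusive is 59 days; tolling adds 59 days: February 27, 1997 + 59 days = April 27, 1997.
April 27, 1997 is Sunday; April 28, 1997 is a listed holiday. The next qualifying day is April 29, 1997.

April 29, 1997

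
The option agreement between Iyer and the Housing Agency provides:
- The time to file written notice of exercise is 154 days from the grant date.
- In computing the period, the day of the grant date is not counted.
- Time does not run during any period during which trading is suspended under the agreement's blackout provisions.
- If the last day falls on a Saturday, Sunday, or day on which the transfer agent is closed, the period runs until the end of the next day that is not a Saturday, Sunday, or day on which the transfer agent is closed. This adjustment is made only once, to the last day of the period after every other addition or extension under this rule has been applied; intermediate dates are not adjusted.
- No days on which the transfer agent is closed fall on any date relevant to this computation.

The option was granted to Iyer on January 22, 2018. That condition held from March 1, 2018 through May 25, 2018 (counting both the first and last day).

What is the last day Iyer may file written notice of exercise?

September 19, 2018

154 days after January 22, 2018 is June 25, 2018.
From March 1, 2018 through May 25, 2018 inclusive is 86 days; tolling adds 86 days: June 25, 2018 + 86 days = September 19, 2018.
September 19, 2018 is a Wednesday and not a day on which the transfer agent is closed, so no extension applies.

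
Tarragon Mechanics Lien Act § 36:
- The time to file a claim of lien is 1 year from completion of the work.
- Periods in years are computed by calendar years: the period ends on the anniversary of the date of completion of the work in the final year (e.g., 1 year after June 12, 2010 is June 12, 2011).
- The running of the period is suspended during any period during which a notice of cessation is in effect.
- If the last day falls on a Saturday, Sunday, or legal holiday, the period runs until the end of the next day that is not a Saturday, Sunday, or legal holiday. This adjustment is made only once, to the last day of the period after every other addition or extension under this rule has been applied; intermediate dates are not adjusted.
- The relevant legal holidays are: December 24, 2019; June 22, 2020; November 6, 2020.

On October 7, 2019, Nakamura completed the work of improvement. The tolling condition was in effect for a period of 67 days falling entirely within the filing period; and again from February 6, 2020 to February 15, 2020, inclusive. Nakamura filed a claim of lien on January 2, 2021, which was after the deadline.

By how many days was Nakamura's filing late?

1 year after October 7, 2019 is October 7, 2020.
Tolling adds 67 days: October 7, 2020 + 67 days = December 13, 2020.
From February 6, 2020 through February 15, 2020 inclusive is 10 days; tolling adds 10 days: December 13, 2020 + 10 days = December 23, 2020.
December 23, 2020 is a Wednesday and not a legal holiday, so no extension applies.
The deadline is December 23, 2020; from December 23, 2020 to January 2, 2021 is 10 days.

10 days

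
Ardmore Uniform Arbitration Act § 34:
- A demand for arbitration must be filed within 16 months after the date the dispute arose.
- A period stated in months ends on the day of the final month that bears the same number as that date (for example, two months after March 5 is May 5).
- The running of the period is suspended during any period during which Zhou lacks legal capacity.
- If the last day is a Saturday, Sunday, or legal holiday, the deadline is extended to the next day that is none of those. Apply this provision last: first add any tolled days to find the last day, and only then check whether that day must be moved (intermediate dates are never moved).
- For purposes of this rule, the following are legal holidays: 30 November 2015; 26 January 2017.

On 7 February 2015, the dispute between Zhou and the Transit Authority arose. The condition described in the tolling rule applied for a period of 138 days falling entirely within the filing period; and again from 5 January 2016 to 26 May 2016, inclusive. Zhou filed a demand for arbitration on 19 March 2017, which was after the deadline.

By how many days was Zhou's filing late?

16 months after 7 February 2015 is June 7, 2016.
Tolling adds 138 days: June 7, 2016 + 138 days = October 23, 2016.
From January 5, 2016 through May 26, 2016 inclusive is 143 days; tolling adds 143 days: October 23, 2016 + 143 days = March 15, 2017.
March 15, 2017 is a Wednesday and not a legal holiday, so no extension applies.
The deadline is March 15, 2017; from March 15, 2017 to March 19, 2017 is 4 days.

4 days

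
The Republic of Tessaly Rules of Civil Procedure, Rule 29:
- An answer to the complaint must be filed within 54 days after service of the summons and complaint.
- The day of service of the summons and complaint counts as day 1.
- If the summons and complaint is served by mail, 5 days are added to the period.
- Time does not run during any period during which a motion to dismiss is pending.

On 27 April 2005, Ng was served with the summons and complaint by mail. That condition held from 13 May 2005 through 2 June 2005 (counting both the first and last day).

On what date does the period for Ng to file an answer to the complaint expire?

July 15, 2005

Counting 27 April 2005 as day 1, day 54 is June 19, 2005.
Service was by mail, adding 5 days: June 19, 2005 + 5 days = June 24, 2005.
From May 13, 2005 through June 2, 2005 inclusive is 21 days; tolling adds 21 days: June 24, 2005 + 21 days = July 15, 2005.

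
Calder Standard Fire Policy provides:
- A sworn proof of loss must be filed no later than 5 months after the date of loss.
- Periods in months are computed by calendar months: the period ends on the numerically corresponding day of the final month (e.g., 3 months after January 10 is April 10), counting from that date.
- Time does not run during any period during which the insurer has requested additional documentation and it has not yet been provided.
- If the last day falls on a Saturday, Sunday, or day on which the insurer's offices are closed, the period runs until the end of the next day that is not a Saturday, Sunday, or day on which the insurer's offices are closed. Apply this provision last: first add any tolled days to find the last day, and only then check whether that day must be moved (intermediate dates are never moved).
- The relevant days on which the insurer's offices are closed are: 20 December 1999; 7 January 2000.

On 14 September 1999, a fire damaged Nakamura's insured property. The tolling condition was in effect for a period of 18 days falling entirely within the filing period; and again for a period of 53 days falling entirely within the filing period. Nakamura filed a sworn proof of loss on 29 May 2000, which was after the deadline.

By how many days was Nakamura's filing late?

5 months after 14 September 1999 is February 14, 2000.
Tolling adds 18 days: February 14, 2000 + 18 days = March 3, 2000.
Tolling adds 53 days: March 3, 2000 + 53 days = April 25, 2000.
April 25, 2000 is a Tuesday and not a day on which the insurer's offices are closed, so no extension applies.
The deadline is April 25, 2000; from April 25, 2000 to May 29, 2000 is 34 days.

34 days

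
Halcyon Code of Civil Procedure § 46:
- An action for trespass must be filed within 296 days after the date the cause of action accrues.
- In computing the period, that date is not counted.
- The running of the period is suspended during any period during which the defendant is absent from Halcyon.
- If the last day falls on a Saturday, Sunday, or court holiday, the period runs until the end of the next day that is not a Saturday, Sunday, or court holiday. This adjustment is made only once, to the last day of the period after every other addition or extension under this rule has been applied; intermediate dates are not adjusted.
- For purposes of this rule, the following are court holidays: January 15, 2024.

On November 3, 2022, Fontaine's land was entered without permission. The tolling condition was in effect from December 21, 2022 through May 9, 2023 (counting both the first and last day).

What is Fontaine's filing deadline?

January 16, 2024

296 days after November 3, 2022 is August 26, 2023.
From December 21, 2022 through May 9, 2023 inclusive is 140 days; tolling adds 140 days: August 26, 2023 + 140 days = January 13, 2024.
January 13, 2024 is Saturday; January 14, 2024 is Sunday; January 15, 2024 is a listed holiday. The next qualifying day is January 16, 2024.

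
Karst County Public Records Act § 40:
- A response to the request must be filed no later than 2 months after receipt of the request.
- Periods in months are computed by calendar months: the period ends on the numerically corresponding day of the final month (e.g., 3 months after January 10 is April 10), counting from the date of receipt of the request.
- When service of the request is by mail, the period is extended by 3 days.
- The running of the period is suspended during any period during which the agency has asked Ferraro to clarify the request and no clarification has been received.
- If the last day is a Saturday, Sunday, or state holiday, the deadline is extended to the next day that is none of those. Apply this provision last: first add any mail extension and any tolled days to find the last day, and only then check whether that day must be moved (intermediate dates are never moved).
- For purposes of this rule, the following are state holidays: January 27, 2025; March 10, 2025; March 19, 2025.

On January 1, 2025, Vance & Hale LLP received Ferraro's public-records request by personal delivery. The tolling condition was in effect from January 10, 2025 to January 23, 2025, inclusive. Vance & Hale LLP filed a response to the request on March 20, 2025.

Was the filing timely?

No

2 months after January 1, 2025 is March 1, 2025.
Service was not by mail, so no mail extension applies.
From January 10, 2025 through January 23, 2025 inclusive is 14 days; tolling adds 14 days: March 1, 2025 + 14 days = March 15, 2025.
March 15, 2025 is Saturday; March 16, 2025 is Sunday. The next qualifying day is March 17, 2025.
The deadline is March 17, 2025; the filing on March 20, 2025 is after that date.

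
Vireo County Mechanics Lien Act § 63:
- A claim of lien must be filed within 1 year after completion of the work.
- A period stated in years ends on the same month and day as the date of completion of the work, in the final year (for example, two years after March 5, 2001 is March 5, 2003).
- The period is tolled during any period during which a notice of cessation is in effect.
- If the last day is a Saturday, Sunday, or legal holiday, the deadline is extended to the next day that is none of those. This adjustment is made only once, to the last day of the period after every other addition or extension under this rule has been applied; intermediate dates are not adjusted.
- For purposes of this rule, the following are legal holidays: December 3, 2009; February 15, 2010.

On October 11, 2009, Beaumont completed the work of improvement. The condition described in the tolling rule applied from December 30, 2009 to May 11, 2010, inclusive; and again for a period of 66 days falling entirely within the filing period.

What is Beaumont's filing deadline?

1 year after October 11, 2009 is October 11, 2010.
From December 30, 2009 through May 11, 2010 inclusive is 133 days; tolling adds 133 days: October 11, 2010 + 133 days = February 21, 2011.
Tolling adds 66 days: February 21, 2011 + 66 days = April 28, 2011.
April 28, 2011 is a Thursday and not a legal holiday, so no extension applies.

April 28, 2011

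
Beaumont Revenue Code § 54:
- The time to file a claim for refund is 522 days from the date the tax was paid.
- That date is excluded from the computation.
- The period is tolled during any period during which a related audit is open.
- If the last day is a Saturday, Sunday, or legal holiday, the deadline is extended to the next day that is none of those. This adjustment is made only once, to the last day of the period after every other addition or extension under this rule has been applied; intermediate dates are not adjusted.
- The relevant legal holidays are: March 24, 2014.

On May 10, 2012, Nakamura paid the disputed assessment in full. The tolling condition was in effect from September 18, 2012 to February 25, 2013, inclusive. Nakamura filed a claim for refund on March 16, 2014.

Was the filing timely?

522 days after May 10, 2012 is October 14, 2013.
From September 18, 2012 through February 25, 2013 inclusive is 161 days; tolling adds 161 days: October 14, 2013 + 161 days = March 24, 2014.
March 24, 2014 is a listed holiday. The next qualifying day is March 25, 2014.
The deadline is March 25, 2014; the filing on March 16, 2014 is on or before that date.

Yes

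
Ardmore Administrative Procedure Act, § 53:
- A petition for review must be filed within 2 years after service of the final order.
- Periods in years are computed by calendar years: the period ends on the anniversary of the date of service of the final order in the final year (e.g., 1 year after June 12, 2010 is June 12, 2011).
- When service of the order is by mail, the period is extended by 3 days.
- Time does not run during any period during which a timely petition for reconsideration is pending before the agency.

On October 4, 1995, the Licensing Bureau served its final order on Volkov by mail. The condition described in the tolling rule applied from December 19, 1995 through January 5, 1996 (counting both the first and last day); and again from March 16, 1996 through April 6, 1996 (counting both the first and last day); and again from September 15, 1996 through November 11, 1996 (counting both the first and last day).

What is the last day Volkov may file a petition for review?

2 years after October 4, 1995 is October 4, 1997.
Service was by mail, adding 3 days: October 4, 1997 + 3 days = October 7, 1997.
From December 19, 1995 through January 5, 1996 inclusive is 18 days; tolling adds 18 days: October 7, 1997 + 18 days = October 25, 1997.
From March 16, 1996 through April 6, 1996 inclusive is 22 days; tolling adds 22 days: October 25, 1997 + 22 days = November 16, 1997.
From September 15, 1996 through November 11, 1996 inclusive is 58 days; tolling adds 58 days: November 16, 1997 + 58 days = January 13, 1998.

January 13, 1998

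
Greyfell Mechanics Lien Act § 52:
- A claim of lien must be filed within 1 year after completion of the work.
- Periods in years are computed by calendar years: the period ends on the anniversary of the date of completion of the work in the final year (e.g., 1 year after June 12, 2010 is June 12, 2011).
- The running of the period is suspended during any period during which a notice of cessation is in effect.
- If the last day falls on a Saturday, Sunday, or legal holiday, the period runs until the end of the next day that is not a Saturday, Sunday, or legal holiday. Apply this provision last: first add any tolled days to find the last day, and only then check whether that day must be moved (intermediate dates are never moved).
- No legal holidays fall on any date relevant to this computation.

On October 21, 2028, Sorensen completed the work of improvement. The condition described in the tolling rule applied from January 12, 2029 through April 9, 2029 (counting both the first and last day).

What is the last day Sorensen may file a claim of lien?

1 year after October 21, 2028 is October 21, 2029.
From January 12, 2029 through April 9, 2029 inclusive is 88 days; tolling adds 88 days: October 21, 2029 + 88 days = January 17, 2030.
January 17, 2030 is a Thursday and not a legal holiday, so no extension applies.

January 17, 2030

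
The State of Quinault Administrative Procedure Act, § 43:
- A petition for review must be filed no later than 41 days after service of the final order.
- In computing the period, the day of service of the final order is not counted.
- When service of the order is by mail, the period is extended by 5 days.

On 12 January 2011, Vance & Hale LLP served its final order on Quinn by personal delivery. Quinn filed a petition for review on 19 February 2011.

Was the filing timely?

Yes

41 days after 12 January 2011 is February 22, 2011.
Service was not by mail, so no mail extension applies.
The deadline is February 22, 2011; the filing on February 19, 2011 is on or before that date.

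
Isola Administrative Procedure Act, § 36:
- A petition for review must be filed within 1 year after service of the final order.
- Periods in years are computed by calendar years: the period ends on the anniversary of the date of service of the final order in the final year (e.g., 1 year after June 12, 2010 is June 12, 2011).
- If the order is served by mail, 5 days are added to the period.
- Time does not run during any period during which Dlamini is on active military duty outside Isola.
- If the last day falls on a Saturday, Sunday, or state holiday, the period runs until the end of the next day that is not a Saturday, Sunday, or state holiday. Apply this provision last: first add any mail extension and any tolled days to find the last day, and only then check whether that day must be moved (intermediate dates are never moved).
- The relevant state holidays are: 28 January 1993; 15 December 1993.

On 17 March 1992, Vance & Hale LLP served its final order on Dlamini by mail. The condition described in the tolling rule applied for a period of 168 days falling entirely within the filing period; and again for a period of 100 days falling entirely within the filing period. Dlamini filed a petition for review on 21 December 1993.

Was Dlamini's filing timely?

No

1 year after 17 March 1992 is March 17, 1993.
Service was by mail, adding 5 days: March 17, 1993 + 5 days = March 22, 1993.
Tolling adds 168 days: March 22, 1993 + 168 days = September 6, 1993.
Tolling adds 100 days: September 6, 1993 + 100 days = December 15, 1993.
December 15, 1993 is a listed holiday. The next qualifying day is December 16, 1993.
The deadline is December 16, 1993; the filing on December 21, 1993 is after that date.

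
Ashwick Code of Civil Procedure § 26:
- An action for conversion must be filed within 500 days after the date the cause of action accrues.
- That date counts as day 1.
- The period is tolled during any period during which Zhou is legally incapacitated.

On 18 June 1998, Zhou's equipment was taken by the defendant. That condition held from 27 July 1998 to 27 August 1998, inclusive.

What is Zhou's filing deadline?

Counting 18 June 1998 as day 1, day 500 is October 30, 1999.
From July 27, 1998 through August 27, 1998 inclusive is 32 days; tolling adds 32 days: October 30, 1999 + 32 days = December 1, 1999.

December 1, 1999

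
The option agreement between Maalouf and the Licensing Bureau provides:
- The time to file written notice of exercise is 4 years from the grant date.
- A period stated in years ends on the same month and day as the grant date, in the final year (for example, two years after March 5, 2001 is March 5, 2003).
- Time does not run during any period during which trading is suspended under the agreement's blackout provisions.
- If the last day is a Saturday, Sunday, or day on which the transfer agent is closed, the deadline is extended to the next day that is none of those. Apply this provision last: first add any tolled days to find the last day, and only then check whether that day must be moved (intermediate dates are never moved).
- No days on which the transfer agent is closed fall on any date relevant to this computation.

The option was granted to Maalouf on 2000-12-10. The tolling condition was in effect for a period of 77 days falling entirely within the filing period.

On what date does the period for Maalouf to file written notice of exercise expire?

4 years after 2000-12-10 is December 10, 2004.
Tolling adds 77 days: December 10, 2004 + 77 days = February 25, 2005.
February 25, 2005 is a Friday and not a day on which the transfer agent is closed, so no extension applies.

February 25, 2005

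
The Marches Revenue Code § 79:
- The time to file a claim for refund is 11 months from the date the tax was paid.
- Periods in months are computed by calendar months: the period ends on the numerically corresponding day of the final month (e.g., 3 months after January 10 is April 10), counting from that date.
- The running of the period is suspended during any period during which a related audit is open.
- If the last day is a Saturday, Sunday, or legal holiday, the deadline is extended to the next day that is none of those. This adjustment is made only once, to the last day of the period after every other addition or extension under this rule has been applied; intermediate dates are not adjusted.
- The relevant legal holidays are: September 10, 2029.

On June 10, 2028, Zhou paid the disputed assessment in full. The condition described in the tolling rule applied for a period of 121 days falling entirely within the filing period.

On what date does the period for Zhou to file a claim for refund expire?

11 months after June 10, 2028 is May 10, 2029.
Tolling adds 121 days: May 10, 2029 + 121 days = September 8, 2029.
September 8, 2029 is Saturday; September 9, 2029 is Sunday; September 10, 2029 is a listed holiday. The next qualifying day is September 11, 2029.

September 11, 2029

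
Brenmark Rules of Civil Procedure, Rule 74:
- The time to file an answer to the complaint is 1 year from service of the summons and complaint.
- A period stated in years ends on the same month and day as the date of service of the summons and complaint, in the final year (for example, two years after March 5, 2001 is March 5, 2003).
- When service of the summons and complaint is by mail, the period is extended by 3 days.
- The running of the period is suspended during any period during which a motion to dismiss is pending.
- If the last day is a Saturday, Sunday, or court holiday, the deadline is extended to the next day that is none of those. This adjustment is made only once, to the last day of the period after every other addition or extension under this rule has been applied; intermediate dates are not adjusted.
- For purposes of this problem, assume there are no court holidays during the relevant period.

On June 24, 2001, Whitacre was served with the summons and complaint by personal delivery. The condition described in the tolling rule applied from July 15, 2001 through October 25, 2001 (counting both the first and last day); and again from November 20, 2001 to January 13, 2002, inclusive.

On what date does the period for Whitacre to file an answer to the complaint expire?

November 29, 2002

1 year after June 24, 2001 is June 24, 2002.
Service was not by mail, so no mail extension applies.
From July 15, 2001 through October 25, 2001 inclusive is 103 days; tolling adds 103 days: June 24, 2002 + 103 days = October 5, 2002.
From November 20, 2001 through January 13, 2002 inclusive is 55 days; tolling adds 55 days: October 5, 2002 + 55 days = November 29, 2002.
November 29, 2002 is a Friday and not a court holiday, so no extension applies.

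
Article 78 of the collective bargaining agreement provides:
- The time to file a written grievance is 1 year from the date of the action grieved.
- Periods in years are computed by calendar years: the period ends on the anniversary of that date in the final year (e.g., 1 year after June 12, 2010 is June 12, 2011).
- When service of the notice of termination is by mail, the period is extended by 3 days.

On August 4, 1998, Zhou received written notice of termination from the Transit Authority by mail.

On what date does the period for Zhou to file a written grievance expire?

1 year after August 4, 1998 is August 4, 1999.
Service was by mail, adding 3 days: August 4, 1999 + 3 days = August 7, 1999.

August 7, 1999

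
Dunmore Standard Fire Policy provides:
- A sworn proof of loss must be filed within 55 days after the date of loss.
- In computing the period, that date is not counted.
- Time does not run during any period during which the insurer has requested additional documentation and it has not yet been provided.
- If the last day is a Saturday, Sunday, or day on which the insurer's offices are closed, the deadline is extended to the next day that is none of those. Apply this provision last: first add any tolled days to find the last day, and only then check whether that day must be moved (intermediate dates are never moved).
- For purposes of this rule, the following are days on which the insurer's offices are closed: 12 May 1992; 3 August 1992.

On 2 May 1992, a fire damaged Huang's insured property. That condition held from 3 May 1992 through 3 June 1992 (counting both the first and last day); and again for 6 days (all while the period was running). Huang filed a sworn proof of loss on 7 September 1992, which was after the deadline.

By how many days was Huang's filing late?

34 days

55 days after 2 May 1992 is June 26, 1992.
From May 3, 1992 through June 3, 1992 inclusive is 32 days; tolling adds 32 days: June 26, 1992 + 32 days = July 28, 1992.
Tolling adds 6 days: July 28, 1992 + 6 days = August 3, 1992.
August 3, 1992 is a listed holiday. The next qualifying day is August 4, 1992.
The deadline is August 4, 1992; from August 4, 1992 to September 7, 1992 is 34 days.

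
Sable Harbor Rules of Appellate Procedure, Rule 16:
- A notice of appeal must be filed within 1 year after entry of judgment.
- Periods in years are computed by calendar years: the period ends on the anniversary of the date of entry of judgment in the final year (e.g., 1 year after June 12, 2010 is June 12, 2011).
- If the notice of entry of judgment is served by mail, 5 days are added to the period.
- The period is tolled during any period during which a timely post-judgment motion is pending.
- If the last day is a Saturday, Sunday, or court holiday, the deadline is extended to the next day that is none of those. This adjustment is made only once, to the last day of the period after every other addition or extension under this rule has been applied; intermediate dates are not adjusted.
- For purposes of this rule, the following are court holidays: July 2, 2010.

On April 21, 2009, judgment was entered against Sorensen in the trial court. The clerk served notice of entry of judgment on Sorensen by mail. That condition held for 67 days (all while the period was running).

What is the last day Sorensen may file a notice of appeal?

July 5, 2010

1 year after April 21, 2009 is April 21, 2010.
Service was by mail, adding 5 days: April 21, 2010 + 5 days = April 26, 2010.
Tolling adds 67 days: April 26, 2010 + 67 days = July 2, 2010.
July 2, 2010 is a listed holiday; July 3, 2010 is Saturday; July 4, 2010 is Sunday. The next qualifying day is July 5, 2010.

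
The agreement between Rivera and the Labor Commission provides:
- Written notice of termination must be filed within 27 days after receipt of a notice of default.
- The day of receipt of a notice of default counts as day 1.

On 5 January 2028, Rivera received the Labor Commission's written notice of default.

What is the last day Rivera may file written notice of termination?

January 31, 2028

Counting 5 January 2028 as day 1, day 27 is January 31, 2028.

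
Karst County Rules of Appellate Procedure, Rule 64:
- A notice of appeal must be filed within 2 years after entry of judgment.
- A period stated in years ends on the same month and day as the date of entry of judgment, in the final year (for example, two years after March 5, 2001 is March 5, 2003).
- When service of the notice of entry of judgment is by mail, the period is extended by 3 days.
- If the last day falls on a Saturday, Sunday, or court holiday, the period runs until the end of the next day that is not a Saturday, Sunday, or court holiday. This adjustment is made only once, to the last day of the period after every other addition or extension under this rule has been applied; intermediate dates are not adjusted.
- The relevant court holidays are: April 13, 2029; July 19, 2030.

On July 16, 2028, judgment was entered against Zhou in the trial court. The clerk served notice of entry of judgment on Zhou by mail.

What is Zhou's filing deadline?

2 years after July 16, 2028 is July 16, 2030.
Service was by mail, adding 3 days: July 16, 2030 + 3 days = July 19, 2030.
July 19, 2030 is a listed holiday; July 20, 2030 is Saturday; July 21, 2030 is Sunday. The next qualifying day is July 22, 2030.

July 22, 2030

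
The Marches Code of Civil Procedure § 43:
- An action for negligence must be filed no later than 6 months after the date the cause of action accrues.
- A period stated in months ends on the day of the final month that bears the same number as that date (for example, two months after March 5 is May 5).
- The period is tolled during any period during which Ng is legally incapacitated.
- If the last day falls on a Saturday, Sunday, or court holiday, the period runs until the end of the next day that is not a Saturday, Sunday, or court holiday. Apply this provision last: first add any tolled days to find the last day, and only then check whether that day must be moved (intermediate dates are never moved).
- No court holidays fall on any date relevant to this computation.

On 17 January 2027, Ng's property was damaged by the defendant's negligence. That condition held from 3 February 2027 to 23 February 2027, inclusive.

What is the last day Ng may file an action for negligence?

August 9, 2027

6 months after 17 January 2027 is July 17, 2027.
From February 3, 2027 through February 23, 2027 inclusive is 21 days; tolling adds 21 days: July 17, 2027 + 21 days = August 7, 2027.
August 7, 2027 is Saturday; August 8, 2027 is Sunday. The next qualifying day is August 9, 2027.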